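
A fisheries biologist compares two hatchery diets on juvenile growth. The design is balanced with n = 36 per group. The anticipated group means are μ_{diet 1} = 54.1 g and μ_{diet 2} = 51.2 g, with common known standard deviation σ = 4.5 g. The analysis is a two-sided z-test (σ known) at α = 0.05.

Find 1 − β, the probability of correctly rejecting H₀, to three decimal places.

Power ≈ 0.781

Standardized effect: d = |μ_{diet 1} − μ_{diet 2}| / σ = |54.1 − 51.2| / 4.5 = 0.6444
Noncentrality parameter: λ = d·√(n/2) = 0.6444 × √(36/2) = 2.7341
Two-sided α = 0.05 → critical value z_{0.025} = 1.960.
Power = Φ(λ − 1.960) + Φ(−λ − 1.960) = Φ(0.774) + Φ(-4.694) = 0.7806 + 0.0000 = 0.7806.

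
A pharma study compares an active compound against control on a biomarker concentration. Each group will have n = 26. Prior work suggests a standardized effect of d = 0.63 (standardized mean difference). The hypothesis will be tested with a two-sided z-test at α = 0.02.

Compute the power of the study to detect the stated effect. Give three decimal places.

Power ≈ 0.478

Noncentrality parameter: δ = d·√(n/2) = 0.63 × √(26/2) = 2.2715
Critical value for a two-sided test at α = 0.02: z_{α/2} = 2.326.
Power = Φ(δ − 2.326) + Φ(−δ − 2.326) = Φ(-0.055) + Φ(-4.598) = 0.4781 + 0.0000 = 0.4781.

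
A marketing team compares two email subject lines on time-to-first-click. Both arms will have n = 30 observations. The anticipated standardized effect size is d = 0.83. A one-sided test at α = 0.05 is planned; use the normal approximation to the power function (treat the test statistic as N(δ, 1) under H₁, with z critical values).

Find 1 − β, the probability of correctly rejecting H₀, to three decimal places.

Power ≈ 0.942

Noncentrality parameter: δ = d·√(n/2) = 0.83 × √(30/2) = 3.2146
One-sided α = 0.05 → critical value z_{0.05} = 1.645.
Power = Φ(δ − 1.645) = Φ(1.570) = 0.9418.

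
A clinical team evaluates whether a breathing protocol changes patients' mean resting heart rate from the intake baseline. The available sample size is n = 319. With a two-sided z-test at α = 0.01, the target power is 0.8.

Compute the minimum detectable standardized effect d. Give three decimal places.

Required noncentrality: δ = z_{0.005} + z_{0.20} = 2.576 + 0.842 = 3.417.
(The second rejection-region term Φ(−δ − z_{α/2}) is negligible and dropped.)
δ = d·√n ⇒ d = δ/√n = 3.417/√319 = 0.1913.

d ≈ 0.191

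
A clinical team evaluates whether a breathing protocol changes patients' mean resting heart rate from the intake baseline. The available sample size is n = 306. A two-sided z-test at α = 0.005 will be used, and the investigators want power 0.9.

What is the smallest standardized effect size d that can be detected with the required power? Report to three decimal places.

Need Φ(δ − 2.807) = 0.9, so δ = 2.807 + 1.282 = 4.089.
(The second rejection-region term Φ(−δ − z_{α/2}) is negligible and dropped.)
δ = d·√n ⇒ d = δ/√n = 4.089/√306 = 0.2337.

d ≈ 0.234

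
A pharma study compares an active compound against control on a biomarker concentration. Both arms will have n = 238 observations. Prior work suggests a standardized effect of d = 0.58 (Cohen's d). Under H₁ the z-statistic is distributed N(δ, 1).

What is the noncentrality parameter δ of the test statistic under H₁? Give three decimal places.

δ = d·√(n/2) = 0.58 × √(238/2) = 6.3271

δ ≈ 6.327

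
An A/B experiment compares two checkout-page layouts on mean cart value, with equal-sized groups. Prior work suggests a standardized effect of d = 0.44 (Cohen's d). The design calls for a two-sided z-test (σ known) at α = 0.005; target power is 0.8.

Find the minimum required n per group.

n = 138 per group

Set Φ(δ − 2.807) = 0.8; then δ − 2.807 = Φ⁻¹(0.8) = 0.842, giving δ = 3.649.
(For δ > 0 the lower-tail rejection region contributes negligibly to power, so the one-term inversion is standard.)
δ = d·√(n/2) ⇒ n = 2(δ/d)² = 2 × (3.649 / 0.44)² = 137.53.
Round up to the next whole unit.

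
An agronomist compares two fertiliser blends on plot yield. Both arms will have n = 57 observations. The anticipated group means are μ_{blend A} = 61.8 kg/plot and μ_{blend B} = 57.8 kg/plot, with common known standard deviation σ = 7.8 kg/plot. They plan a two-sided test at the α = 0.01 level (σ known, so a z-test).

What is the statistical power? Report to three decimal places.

Power ≈ 0.564

Standardized effect: d = |μ_{blend A} − μ_{blend B}| / σ = |61.8 − 57.8| / 7.8 = 0.5128
Noncentrality parameter: δ = d·√(n/2) = 0.5128 × √(57/2) = 2.7377
Two-sided α = 0.01 → critical value z_{0.005} = 2.576.
Power = Φ(δ − 2.576) + Φ(−δ − 2.576) = Φ(0.162) + Φ(-5.314) = 0.5643 + 0.0000 = 0.5643.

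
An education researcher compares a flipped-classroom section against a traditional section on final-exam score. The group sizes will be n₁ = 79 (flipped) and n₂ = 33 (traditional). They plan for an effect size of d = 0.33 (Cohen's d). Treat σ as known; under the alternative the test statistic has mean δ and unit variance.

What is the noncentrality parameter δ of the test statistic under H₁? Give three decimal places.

δ = d / √(1/n₁ + 1/n₂) = 0.33 / √(1/79 + 1/33) = 1.5921

δ ≈ 1.592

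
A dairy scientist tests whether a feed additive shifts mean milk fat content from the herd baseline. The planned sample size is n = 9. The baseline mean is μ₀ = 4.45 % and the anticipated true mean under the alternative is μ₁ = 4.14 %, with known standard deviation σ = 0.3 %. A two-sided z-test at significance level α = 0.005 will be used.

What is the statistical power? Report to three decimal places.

Standardized effect: d = |μ₁ − μ₀| / σ = |4.14 − 4.45| / 0.3 = 1.0333
Noncentrality parameter: δ = d·√n = 1.0333 × √9 = 3.1000
Critical value for a two-sided test at α = 0.005: z_{α/2} = 2.807.
Power = Φ(δ − 2.807) + Φ(−δ − 2.807) = Φ(0.293) + Φ(-5.907) = 0.6152 + 0.0000 = 0.6152.

Power ≈ 0.615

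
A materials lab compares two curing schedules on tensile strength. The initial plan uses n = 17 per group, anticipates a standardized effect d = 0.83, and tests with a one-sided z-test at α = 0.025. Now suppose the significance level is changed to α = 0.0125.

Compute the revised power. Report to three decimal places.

δ = d·√(n/2) = 0.83 × √(17/2) = 2.4198 (unchanged). New critical value: z_{0.0125} = 2.241.
Revised power = P(Z > 2.241 − δ) = Φ(0.178) = 0.5708.

Power ≈ 0.571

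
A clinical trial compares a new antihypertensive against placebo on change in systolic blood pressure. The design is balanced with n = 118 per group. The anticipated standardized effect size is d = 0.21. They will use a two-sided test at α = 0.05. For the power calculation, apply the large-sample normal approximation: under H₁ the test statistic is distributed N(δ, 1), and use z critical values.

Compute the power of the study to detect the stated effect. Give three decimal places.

Noncentrality parameter: δ = d·√(n/2) = 0.21 × √(118/2) = 1.6130
Two-sided α = 0.05 → critical value z_{0.025} = 1.960.
Power = Φ(δ − 1.960) + Φ(−δ − 1.960) = Φ(-0.347) + Φ(-3.573) = 0.3643 + 0.0002 = 0.3645.

Power ≈ 0.365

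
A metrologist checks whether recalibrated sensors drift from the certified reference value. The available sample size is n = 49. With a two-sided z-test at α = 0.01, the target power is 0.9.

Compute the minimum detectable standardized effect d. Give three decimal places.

Required noncentrality: δ = z_{0.005} + z_{0.10} = 2.576 + 1.282 = 3.857.
(The second rejection-region term Φ(−δ − z_{α/2}) is negligible and dropped.)
δ = d·√n ⇒ d = δ/√n = 3.857/√49 = 0.5511.

d ≈ 0.551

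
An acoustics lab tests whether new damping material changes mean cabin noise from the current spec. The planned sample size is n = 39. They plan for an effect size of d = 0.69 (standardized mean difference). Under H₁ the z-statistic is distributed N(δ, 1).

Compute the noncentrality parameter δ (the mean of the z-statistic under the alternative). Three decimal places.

δ = d·√n = 0.69 × √39 = 4.3090

δ ≈ 4.309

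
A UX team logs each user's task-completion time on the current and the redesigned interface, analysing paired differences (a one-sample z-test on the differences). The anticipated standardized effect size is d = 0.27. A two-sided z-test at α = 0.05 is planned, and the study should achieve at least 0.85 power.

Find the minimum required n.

For power 0.85 need Φ(δ − z_{0.025}) = 0.85, so δ = z_{0.025} + z_{0.15} = 1.960 + 1.036 = 2.996.
(The Φ(−δ − z_{α/2}) term is vanishingly small for δ > 0 and is dropped in the standard sample-size formula.)
δ = d·√n ⇒ n = (δ/d)² = (2.996 / 0.27)² = 123.16.
Round up to the next whole unit.

n = 124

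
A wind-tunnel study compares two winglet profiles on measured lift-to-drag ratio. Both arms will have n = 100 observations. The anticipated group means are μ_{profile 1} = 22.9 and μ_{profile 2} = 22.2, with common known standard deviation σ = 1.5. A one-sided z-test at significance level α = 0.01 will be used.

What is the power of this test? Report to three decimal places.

Power ≈ 0.835

Standardized effect: d = |μ_{profile 1} − μ_{profile 2}| / σ = |22.9 − 22.2| / 1.5 = 0.4667
Noncentrality parameter: λ = d·√(n/2) = 0.4667 × √(100/2) = 3.2998
One-sided α = 0.01 → critical value z_{0.01} = 2.326.
Power = P(Z > 2.326 − λ) = Φ(0.973) = 0.8348.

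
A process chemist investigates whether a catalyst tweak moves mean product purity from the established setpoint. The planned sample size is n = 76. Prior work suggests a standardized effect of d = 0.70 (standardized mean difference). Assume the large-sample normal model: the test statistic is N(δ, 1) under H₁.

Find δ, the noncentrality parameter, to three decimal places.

The noncentrality parameter scales effect size by the design's sample-size factor: δ = d·√n = 0.70 × √76 = 6.1025

δ ≈ 6.102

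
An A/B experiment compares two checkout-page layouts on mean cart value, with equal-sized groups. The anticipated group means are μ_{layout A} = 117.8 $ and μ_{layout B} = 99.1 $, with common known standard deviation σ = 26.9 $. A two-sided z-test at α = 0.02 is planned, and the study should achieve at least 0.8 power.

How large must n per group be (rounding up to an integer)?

Standardized effect: d = |μ_{layout A} − μ_{layout B}| / σ = |117.8 − 99.1| / 26.9 = 0.6952
Set Φ(δ − 2.326) = 0.8; then δ − 2.326 = Φ⁻¹(0.8) = 0.842, giving δ = 3.168.
(Ignoring the negligible lower-tail rejection probability gives the usual closed-form inversion.)
δ = d·√(n/2) ⇒ n = 2(δ/d)² = 2 × (3.168 / 0.6952)² = 41.53.
Round up to the next whole unit.

n = 42 per group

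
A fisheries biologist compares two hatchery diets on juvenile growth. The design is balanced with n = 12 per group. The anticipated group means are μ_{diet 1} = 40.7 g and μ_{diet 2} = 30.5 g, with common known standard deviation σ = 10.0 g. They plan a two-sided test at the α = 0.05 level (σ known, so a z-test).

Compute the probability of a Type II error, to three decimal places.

Standardized effect: d = |μ_{diet 1} − μ_{diet 2}| / σ = |40.7 − 30.5| / 10.0 = 1.0200
Noncentrality parameter: δ = d·√(n/2) = 1.0200 × √(12/2) = 2.4985
Two-sided α = 0.05 → critical value z_{0.025} = 1.960.
Power = Φ(δ − 1.960) + Φ(−δ − 1.960) = Φ(0.539) + Φ(-4.458) = 0.7049 + 0.0000 = 0.7049.
Type II error: β = 1 − power = 1 − 0.7049 = 0.2951.

β ≈ 0.295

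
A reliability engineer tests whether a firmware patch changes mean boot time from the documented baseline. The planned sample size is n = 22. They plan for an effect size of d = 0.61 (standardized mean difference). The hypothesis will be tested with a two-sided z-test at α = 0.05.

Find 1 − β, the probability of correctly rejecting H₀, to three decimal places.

Noncentrality parameter: δ = d·√n = 0.61 × √22 = 2.8612
Two-sided α = 0.05 → critical value z_{0.025} = 1.960.
Power = Φ(δ − 1.960) + Φ(−δ − 1.960) = Φ(0.901) + Φ(-4.821) = 0.8163 + 0.0000 = 0.8163.

Power ≈ 0.816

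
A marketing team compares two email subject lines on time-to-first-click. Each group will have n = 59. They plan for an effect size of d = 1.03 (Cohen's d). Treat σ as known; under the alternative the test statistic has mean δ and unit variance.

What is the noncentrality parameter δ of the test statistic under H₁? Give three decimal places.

δ ≈ 5.594

The noncentrality parameter scales effect size by the design's sample-size factor: δ = d·√(n/2) = 1.03 × √(59/2) = 5.5943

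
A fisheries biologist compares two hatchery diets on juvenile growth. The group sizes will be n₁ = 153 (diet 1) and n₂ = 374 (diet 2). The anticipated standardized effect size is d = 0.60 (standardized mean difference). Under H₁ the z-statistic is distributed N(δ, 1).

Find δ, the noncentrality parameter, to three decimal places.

δ = d / √(1/n₁ + 1/n₂) = 0.60 / √(1/153 + 1/374) = 6.2521

δ ≈ 6.252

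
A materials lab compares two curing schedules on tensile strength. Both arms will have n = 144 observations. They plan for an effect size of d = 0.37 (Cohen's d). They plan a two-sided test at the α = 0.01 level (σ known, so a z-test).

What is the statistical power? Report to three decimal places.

Power ≈ 0.714

Noncentrality parameter: δ = d·√(n/2) = 0.37 × √(144/2) = 3.1396
Critical value for a two-sided test at α = 0.01: z_{α/2} = 2.576.
Power = Φ(δ − 2.576) + Φ(−δ − 2.576) = Φ(0.564) + Φ(-5.715) = 0.7135 + 0.0000 = 0.7135.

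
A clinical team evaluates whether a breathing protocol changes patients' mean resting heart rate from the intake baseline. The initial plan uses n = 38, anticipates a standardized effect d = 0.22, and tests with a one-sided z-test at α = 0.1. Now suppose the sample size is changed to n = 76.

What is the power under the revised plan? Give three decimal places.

With n = 76: δ = d·√n = 0.22 × √76 = 1.9179. Critical value z_{0.1} = 1.282.
Revised power = P(Z > 1.282 − δ) = Φ(0.636) = 0.7377.

Power ≈ 0.738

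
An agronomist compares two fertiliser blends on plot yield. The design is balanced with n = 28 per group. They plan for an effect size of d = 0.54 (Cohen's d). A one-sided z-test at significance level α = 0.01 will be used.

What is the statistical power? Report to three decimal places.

Noncentrality parameter: δ = d·√(n/2) = 0.54 × √(28/2) = 2.0205
Critical value for a one-sided test at α = 0.01: z_α = 2.326.
Power = Φ(δ − 2.326) = Φ(-0.306) = 0.3799.

Power ≈ 0.380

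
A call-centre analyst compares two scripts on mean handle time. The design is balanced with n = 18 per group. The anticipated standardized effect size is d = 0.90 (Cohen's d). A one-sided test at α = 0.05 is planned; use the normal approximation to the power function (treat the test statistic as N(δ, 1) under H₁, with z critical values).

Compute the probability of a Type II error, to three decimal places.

Noncentrality parameter: δ = d·√(n/2) = 0.90 × √(18/2) = 2.7000
Critical value for a one-sided test at α = 0.05: z_α = 1.645.
Power = P(Z > 1.645 − δ) = Φ(1.055) = 0.8543.
Type II error: β = 1 − power = 1 − 0.8543 = 0.1457.

β ≈ 0.146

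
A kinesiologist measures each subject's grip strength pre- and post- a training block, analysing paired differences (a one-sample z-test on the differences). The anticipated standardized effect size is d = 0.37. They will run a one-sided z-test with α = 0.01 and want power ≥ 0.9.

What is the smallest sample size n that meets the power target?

For power 0.9 need Φ(δ − z_{0.01}) = 0.9, so δ = z_{0.01} + z_{0.10} = 2.326 + 1.282 = 3.608.
δ = d·√n ⇒ n = (δ/d)² = (3.608 / 0.37)² = 95.08.
Round up to the next whole unit.

n = 96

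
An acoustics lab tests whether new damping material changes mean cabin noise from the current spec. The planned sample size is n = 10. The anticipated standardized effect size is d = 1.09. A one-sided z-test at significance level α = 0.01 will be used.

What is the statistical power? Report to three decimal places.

Power ≈ 0.869

Noncentrality parameter: δ = d·√n = 1.09 × √10 = 3.4469
One-sided α = 0.01 → critical value z_{0.01} = 2.326.
Power = P(Z > 2.326 − δ) = Φ(1.121) = 0.8688.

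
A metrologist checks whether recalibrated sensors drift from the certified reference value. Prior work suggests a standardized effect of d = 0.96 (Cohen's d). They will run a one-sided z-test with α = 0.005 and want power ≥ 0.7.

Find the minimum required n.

Set Φ(δ − 2.576) = 0.7; then δ − 2.576 = Φ⁻¹(0.7) = 0.524, giving δ = 3.100.
δ = d·√n ⇒ n = (δ/d)² = (3.100 / 0.96)² = 10.43.
Rounding up, n = 11.

n = 11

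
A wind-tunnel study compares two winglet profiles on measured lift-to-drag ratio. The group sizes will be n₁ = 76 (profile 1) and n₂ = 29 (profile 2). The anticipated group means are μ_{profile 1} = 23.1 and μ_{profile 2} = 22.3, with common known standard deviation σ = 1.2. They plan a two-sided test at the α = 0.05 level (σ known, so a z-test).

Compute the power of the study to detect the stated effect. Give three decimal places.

Standardized effect: d = |μ_{profile 1} − μ_{profile 2}| / σ = |23.1 − 22.3| / 1.2 = 0.6667
Noncentrality parameter: δ = d / √(1/n₁ + 1/n₂) = 0.6667 / √(1/76 + 1/29) = 3.0544
Two-sided α = 0.05 → critical value z_{0.025} = 1.960.
Power = Φ(δ − 1.960) + Φ(−δ − 1.960) = Φ(1.094) + Φ(-5.014) = 0.8631 + 0.0000 = 0.8631.

Power ≈ 0.863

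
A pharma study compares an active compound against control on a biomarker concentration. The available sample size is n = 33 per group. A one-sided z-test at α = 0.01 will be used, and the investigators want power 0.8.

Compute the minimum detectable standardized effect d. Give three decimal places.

d ≈ 0.780

Required noncentrality: δ = z_{0.01} + z_{0.20} = 2.326 + 0.842 = 3.168.
δ = d·√(n/2) ⇒ d = δ/√(n/2) = 3.168/√(33/2) = 0.7799.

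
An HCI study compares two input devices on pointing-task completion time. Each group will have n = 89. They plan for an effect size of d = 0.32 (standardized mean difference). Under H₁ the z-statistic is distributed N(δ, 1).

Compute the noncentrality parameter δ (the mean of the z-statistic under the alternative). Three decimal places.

δ = d·√(n/2) = 0.32 × √(89/2) = 2.1347

δ ≈ 2.135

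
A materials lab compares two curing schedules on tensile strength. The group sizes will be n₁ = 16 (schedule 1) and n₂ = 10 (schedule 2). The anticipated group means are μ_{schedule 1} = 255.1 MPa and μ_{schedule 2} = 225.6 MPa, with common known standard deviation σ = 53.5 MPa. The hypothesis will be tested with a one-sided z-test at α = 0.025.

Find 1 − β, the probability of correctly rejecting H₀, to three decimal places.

Power ≈ 0.277

Standardized effect: d = |μ_{schedule 1} − μ_{schedule 2}| / σ = |255.1 − 225.6| / 53.5 = 0.5514
Noncentrality parameter: δ = d / √(1/n₁ + 1/n₂) = 0.5514 / √(1/16 + 1/10) = 1.3679
Critical value for a one-sided test at α = 0.025: z_α = 1.960.
Power = Φ(δ − 1.960) = Φ(-0.592) = 0.2769.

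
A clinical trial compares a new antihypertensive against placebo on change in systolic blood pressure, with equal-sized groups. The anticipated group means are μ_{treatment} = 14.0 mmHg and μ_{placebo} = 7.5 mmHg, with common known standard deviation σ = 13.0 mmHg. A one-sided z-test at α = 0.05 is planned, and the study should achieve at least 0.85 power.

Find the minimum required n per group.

n = 58 per group

Standardized effect: d = |μ_{treatment} − μ_{placebo}| / σ = |14.0 − 7.5| / 13.0 = 0.5000
For power 0.85 need Φ(δ − z_{0.05}) = 0.85, so δ = z_{0.05} + z_{0.15} = 1.645 + 1.036 = 2.681.
δ = d·√(n/2) ⇒ n = 2(δ/d)² = 2 × (2.681 / 0.5000)² = 57.51.
Round up to the next whole unit.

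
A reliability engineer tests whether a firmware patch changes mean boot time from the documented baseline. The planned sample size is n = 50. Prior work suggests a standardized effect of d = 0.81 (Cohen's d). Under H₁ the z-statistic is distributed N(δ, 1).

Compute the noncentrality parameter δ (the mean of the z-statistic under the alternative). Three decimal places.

The noncentrality parameter scales effect size by the design's sample-size factor: δ = d·√n = 0.81 × √50 = 5.7276

δ ≈ 5.728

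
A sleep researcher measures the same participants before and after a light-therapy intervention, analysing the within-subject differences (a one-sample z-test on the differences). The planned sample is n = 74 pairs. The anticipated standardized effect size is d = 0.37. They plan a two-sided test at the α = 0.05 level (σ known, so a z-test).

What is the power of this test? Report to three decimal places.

Noncentrality parameter: δ = d·√n = 0.37 × √74 = 3.1829
Two-sided α = 0.05 → critical value z_{0.025} = 1.960.
Power = Φ(δ − 1.960) + Φ(−δ − 1.960) = Φ(1.223) + Φ(-5.143) = 0.8893 + 0.0000 = 0.8893.

Power ≈ 0.889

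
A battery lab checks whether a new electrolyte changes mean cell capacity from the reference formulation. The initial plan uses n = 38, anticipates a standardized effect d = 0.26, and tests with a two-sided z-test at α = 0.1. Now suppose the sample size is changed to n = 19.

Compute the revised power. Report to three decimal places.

With n = 19: δ = d·√n = 0.26 × √19 = 1.1333. Critical value z_{0.05} = 1.645.
Revised power = Φ(δ − 1.645) + Φ(−δ − 1.645) = Φ(-0.512) + Φ(-2.778) = 0.3045 + 0.0027 = 0.3072.

Power ≈ 0.307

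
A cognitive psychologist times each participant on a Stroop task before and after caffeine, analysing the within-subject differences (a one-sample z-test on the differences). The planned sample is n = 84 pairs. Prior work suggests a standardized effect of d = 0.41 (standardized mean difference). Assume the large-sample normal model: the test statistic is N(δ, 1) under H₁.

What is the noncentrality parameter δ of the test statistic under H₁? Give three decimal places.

δ ≈ 3.758

The noncentrality parameter scales effect size by the design's sample-size factor: δ = d·√n = 0.41 × √84 = 3.7577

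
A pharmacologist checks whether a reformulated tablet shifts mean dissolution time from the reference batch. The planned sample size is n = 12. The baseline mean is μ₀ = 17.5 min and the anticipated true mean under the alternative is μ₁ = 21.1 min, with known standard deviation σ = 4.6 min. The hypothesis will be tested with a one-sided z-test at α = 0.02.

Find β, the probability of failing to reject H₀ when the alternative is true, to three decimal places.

Standardized effect: d = |μ₁ − μ₀| / σ = |21.1 − 17.5| / 4.6 = 0.7826
Noncentrality parameter: δ = d·√n = 0.7826 × √12 = 2.7110
One-sided α = 0.02 → critical value z_{0.02} = 2.054.
Power = Φ(δ − 2.054) = Φ(0.657) = 0.7445.
Type II error: β = 1 − power = 1 − 0.7445 = 0.2555.

β ≈ 0.255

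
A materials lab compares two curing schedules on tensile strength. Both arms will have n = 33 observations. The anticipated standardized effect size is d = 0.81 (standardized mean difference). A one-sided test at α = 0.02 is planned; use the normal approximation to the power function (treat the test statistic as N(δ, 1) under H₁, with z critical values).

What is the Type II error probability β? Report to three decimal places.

Noncentrality parameter: δ = d·√(n/2) = 0.81 × √(33/2) = 3.2902
Critical value for a one-sided test at α = 0.02: z_α = 2.054.
Power = P(Z > 2.054 − δ) = Φ(1.236) = 0.8919.
Type II error: β = 1 − power = 1 − 0.8919 = 0.1081.

β ≈ 0.108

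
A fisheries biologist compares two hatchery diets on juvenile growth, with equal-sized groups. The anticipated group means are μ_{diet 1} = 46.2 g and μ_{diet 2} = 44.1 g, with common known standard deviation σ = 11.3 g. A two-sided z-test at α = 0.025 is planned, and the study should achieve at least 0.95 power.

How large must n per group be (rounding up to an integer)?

n = 875 per group

Standardized effect: d = |μ_{diet 1} − μ_{diet 2}| / σ = |46.2 − 44.1| / 11.3 = 0.1858
For power 0.95 need Φ(δ − z_{0.0125}) = 0.95, so δ = z_{0.0125} + z_{0.05} = 2.241 + 1.645 = 3.886.
(For δ > 0 the lower-tail rejection region contributes negligibly to power, so the one-term inversion is standard.)
δ = d·√(n/2) ⇒ n = 2(δ/d)² = 2 × (3.886 / 0.1858)² = 874.60.
Round up to the next whole unit.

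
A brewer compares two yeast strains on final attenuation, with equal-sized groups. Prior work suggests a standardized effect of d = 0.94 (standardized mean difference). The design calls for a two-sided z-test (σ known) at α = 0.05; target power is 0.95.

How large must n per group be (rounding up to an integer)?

n = 30 per group

For power 0.95 need Φ(δ − z_{0.025}) = 0.95, so δ = z_{0.025} + z_{0.05} = 1.960 + 1.645 = 3.605.
(The Φ(−δ − z_{α/2}) term is vanishingly small for δ > 0 and is dropped in the standard sample-size formula.)
δ = d·√(n/2) ⇒ n = 2(δ/d)² = 2 × (3.605 / 0.94)² = 29.41.
Round up to the next whole unit.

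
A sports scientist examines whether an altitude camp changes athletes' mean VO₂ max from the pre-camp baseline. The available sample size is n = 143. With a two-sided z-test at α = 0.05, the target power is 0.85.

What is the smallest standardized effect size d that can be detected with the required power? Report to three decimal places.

d ≈ 0.251

Required noncentrality: δ = z_{0.025} + z_{0.15} = 1.960 + 1.036 = 2.996.
(The second rejection-region term Φ(−δ − z_{α/2}) is negligible and dropped.)
δ = d·√n ⇒ d = δ/√n = 2.996/√143 = 0.2506.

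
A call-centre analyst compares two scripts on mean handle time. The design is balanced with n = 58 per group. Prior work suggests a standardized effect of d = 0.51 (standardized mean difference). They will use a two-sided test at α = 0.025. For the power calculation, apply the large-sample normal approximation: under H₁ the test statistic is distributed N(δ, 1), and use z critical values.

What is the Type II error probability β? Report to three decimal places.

Noncentrality parameter: δ = d·√(n/2) = 0.51 × √(58/2) = 2.7464
Critical value for a two-sided test at α = 0.025: z_{α/2} = 2.241.
Power = Φ(δ − 2.241) + Φ(−δ − 2.241) = Φ(0.505) + Φ(-4.988) = 0.6932 + 0.0000 = 0.6932.
Type II error: β = 1 − power = 1 − 0.6932 = 0.3068.

β ≈ 0.307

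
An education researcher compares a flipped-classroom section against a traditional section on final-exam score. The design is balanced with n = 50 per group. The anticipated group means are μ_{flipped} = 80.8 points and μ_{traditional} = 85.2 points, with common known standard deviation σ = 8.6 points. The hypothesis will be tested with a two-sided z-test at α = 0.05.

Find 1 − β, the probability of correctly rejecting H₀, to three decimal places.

Power ≈ 0.725

Standardized effect: d = |μ_{flipped} − μ_{traditional}| / σ = |80.8 − 85.2| / 8.6 = 0.5116
Noncentrality parameter: δ = d·√(n/2) = 0.5116 × √(50/2) = 2.5581
Critical value for a two-sided test at α = 0.05: z_{α/2} = 1.960.
Power = Φ(δ − 1.960) + Φ(−δ − 1.960) = Φ(0.598) + Φ(-4.518) = 0.7251 + 0.0000 = 0.7251.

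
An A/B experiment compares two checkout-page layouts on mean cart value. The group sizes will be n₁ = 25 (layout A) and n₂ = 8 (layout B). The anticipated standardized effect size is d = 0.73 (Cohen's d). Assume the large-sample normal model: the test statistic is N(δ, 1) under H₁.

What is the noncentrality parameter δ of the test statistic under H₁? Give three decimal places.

δ ≈ 1.797

The noncentrality parameter scales effect size by the design's sample-size factor: δ = d / √(1/n₁ + 1/n₂) = 0.73 / √(1/25 + 1/8) = 1.7971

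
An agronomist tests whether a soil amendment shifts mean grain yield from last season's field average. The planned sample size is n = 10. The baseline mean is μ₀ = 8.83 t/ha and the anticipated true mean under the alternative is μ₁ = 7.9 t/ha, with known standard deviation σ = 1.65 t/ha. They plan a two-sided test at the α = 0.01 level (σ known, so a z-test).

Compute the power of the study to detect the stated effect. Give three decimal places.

Standardized effect: d = |μ₁ − μ₀| / σ = |7.9 − 8.83| / 1.65 = 0.5636
Noncentrality parameter: δ = d·√n = 0.5636 × √10 = 1.7824
Critical value for a two-sided test at α = 0.01: z_{α/2} = 2.576.
Power = Φ(δ − 2.576) + Φ(−δ − 2.576) = Φ(-0.793) + Φ(-4.358) = 0.2138 + 0.0000 = 0.2138.

Power ≈ 0.214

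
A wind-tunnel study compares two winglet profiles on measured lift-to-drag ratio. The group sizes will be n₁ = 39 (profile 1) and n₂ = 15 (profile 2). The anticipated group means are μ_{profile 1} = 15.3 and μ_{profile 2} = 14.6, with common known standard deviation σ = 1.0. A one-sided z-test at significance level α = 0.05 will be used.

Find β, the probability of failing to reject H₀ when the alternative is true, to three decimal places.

β ≈ 0.255

Standardized effect: d = |μ_{profile 1} − μ_{profile 2}| / σ = |15.3 − 14.6| / 1.0 = 0.7000
Noncentrality parameter: δ = d / √(1/n₁ + 1/n₂) = 0.7000 / √(1/39 + 1/15) = 2.3040
One-sided α = 0.05 → critical value z_{0.05} = 1.645.
Power = Φ(δ − 1.645) = Φ(0.659) = 0.7451.
Type II error: β = 1 − power = 1 − 0.7451 = 0.2549.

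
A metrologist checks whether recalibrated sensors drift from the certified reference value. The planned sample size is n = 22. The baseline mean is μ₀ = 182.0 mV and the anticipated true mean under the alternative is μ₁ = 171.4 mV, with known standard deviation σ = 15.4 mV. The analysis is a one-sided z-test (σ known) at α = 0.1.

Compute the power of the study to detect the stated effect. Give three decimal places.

Standardized effect: d = |μ₁ − μ₀| / σ = |171.4 − 182.0| / 15.4 = 0.6883
Noncentrality parameter: δ = d·√n = 0.6883 × √22 = 3.2285
One-sided α = 0.1 → critical value z_{0.1} = 1.282.
Power = P(Z > 1.282 − δ) = Φ(1.947) = 0.9742.

Power ≈ 0.974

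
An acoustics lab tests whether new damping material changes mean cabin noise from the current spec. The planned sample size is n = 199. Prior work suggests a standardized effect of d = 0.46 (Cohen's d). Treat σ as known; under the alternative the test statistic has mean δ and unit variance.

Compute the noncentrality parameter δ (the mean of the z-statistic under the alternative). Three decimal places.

The noncentrality parameter scales effect size by the design's sample-size factor: δ = d·√n = 0.46 × √199 = 6.4891

δ ≈ 6.489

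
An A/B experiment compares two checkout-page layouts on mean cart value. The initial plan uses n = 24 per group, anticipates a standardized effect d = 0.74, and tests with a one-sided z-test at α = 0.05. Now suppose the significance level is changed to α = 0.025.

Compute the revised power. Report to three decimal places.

Power ≈ 0.727

δ = d·√(n/2) = 0.74 × √(24/2) = 2.5634 (unchanged). New critical value: z_{0.025} = 1.960.
Revised power = Φ(δ − 1.960) = Φ(0.603) = 0.7269.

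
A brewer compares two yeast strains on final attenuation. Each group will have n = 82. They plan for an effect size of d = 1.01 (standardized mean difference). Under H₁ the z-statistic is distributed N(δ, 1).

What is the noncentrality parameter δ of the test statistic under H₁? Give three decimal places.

The noncentrality parameter scales effect size by the design's sample-size factor: δ = d·√(n/2) = 1.01 × √(82/2) = 6.4672

δ ≈ 6.467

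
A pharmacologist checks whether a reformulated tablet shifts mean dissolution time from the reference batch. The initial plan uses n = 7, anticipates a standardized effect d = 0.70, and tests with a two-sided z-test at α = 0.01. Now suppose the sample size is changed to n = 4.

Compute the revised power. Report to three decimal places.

Power ≈ 0.120

With n = 4: δ = d·√n = 0.70 × √4 = 1.4000. Critical value z_{0.005} = 2.576.
Revised power = Φ(δ − 2.576) + Φ(−δ − 2.576) = Φ(-1.176) + Φ(-3.976) = 0.1198 + 0.0000 = 0.1199.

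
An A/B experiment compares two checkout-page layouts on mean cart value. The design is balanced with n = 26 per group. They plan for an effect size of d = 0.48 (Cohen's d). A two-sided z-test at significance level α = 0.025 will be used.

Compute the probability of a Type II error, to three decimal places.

Noncentrality parameter: δ = d·√(n/2) = 0.48 × √(26/2) = 1.7307
Two-sided α = 0.025 → critical value z_{0.0125} = 2.241.
Power = Φ(δ − 2.241) + Φ(−δ − 2.241) = Φ(-0.511) + Φ(-3.972) = 0.3048 + 0.0000 = 0.3048.
Type II error: β = 1 − power = 1 − 0.3048 = 0.6952.

β ≈ 0.695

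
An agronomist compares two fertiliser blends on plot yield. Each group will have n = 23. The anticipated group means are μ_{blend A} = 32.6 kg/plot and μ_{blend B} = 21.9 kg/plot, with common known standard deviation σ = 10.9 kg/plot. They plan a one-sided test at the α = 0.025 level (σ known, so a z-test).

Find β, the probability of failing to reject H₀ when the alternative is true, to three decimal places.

Standardized effect: d = |μ_{blend A} − μ_{blend B}| / σ = |32.6 − 21.9| / 10.9 = 0.9817
Noncentrality parameter: δ = d·√(n/2) = 0.9817 × √(23/2) = 3.3289
One-sided α = 0.025 → critical value z_{0.025} = 1.960.
Power = Φ(δ − 1.960) = Φ(1.369) = 0.9145.
Type II error: β = 1 − power = 1 − 0.9145 = 0.0855.

β ≈ 0.086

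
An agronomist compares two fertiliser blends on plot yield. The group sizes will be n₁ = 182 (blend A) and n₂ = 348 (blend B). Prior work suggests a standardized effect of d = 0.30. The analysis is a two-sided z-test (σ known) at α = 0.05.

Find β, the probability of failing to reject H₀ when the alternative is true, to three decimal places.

Noncentrality parameter: δ = d / √(1/n₁ + 1/n₂) = 0.30 / √(1/182 + 1/348) = 3.2795
Two-sided α = 0.05 → critical value z_{0.025} = 1.960.
Power = Φ(δ − 1.960) + Φ(−δ − 1.960) = Φ(1.320) + Φ(-5.239) = 0.9065 + 0.0000 = 0.9065.
Type II error: β = 1 − power = 1 − 0.9065 = 0.0935.

β ≈ 0.093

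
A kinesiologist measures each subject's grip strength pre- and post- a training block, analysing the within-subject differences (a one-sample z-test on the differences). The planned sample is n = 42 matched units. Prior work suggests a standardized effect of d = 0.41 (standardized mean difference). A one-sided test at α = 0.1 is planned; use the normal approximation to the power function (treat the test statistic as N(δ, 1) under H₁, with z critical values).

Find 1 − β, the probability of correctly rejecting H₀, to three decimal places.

Power ≈ 0.916

Noncentrality parameter: δ = d·√n = 0.41 × √42 = 2.6571
Critical value for a one-sided test at α = 0.1: z_α = 1.282.
Power = Φ(δ − 1.282) = Φ(1.376) = 0.9155.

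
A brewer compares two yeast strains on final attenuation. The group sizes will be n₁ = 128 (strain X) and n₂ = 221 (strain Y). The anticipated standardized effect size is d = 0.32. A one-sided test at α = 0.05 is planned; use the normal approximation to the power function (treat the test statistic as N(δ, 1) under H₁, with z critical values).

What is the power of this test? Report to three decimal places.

Power ≈ 0.892

Noncentrality parameter: δ = d / √(1/n₁ + 1/n₂) = 0.32 / √(1/128 + 1/221) = 2.8810
Critical value for a one-sided test at α = 0.05: z_α = 1.645.
Power = P(Z > 1.645 − δ) = Φ(1.236) = 0.8918.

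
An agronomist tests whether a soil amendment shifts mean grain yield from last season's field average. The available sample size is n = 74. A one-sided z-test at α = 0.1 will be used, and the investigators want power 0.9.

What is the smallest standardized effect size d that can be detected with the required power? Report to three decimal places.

Required noncentrality: δ = z_{0.1} + z_{0.10} = 1.282 + 1.282 = 2.563.
δ = d·√n ⇒ d = δ/√n = 2.563/√74 = 0.2980.

d ≈ 0.298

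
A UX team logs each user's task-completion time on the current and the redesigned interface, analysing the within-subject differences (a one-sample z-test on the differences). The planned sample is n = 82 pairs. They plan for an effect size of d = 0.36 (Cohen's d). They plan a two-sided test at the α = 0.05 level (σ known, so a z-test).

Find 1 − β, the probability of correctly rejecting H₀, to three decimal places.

Noncentrality parameter: λ = d·√n = 0.36 × √82 = 3.2599
Critical value for a two-sided test at α = 0.05: z_{α/2} = 1.960.
Power = Φ(λ − 1.960) + Φ(−λ − 1.960) = Φ(1.300) + Φ(-5.220) = 0.9032 + 0.0000 = 0.9032.

Power ≈ 0.903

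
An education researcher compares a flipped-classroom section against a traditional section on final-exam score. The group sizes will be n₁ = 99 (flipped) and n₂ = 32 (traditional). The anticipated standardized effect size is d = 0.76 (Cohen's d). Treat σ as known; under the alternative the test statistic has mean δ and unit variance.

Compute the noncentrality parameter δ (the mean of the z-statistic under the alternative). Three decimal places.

δ ≈ 3.737

The noncentrality parameter scales effect size by the design's sample-size factor: δ = d / √(1/n₁ + 1/n₂) = 0.76 / √(1/99 + 1/32) = 3.7374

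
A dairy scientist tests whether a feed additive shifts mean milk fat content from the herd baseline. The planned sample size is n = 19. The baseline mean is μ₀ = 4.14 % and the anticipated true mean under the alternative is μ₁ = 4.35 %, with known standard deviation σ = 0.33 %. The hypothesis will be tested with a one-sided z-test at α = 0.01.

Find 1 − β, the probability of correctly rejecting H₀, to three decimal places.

Standardized effect: d = |μ₁ − μ₀| / σ = |4.35 − 4.14| / 0.33 = 0.6364
Noncentrality parameter: δ = d·√n = 0.6364 × √19 = 2.7738
One-sided α = 0.01 → critical value z_{0.01} = 2.326.
Power = Φ(δ − 2.326) = Φ(0.447) = 0.6727.

Power ≈ 0.673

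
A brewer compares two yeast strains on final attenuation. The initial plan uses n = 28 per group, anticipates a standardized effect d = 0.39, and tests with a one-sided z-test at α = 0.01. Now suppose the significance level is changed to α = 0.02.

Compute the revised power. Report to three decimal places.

δ = d·√(n/2) = 0.39 × √(28/2) = 1.4592 (unchanged). New critical value: z_{0.02} = 2.054.
Revised power = Φ(δ − 2.054) = Φ(-0.595) = 0.2761.

Power ≈ 0.276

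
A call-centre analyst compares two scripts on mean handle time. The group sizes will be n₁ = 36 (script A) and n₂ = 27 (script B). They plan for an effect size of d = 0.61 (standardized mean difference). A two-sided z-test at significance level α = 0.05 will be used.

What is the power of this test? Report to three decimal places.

Power ≈ 0.669

Noncentrality parameter: δ = d / √(1/n₁ + 1/n₂) = 0.61 / √(1/36 + 1/27) = 2.3960
Critical value for a two-sided test at α = 0.05: z_{α/2} = 1.960.
Power = Φ(δ − 1.960) + Φ(−δ − 1.960) = Φ(0.436) + Φ(-4.356) = 0.6686 + 0.0000 = 0.6686.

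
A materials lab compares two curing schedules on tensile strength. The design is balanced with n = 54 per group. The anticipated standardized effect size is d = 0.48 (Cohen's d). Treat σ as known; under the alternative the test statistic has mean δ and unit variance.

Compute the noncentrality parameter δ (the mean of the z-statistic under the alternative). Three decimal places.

The noncentrality parameter scales effect size by the design's sample-size factor: δ = d·√(n/2) = 0.48 × √(54/2) = 2.4942

δ ≈ 2.494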